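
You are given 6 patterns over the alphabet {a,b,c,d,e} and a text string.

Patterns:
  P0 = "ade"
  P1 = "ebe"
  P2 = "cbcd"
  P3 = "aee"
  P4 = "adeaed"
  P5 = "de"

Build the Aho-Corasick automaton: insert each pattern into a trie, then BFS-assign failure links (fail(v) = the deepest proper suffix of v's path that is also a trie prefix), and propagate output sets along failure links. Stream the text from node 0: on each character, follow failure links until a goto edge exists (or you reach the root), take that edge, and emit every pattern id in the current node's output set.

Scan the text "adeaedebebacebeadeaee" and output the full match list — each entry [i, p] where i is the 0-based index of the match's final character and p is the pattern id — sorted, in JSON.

Build automaton:
Trie nodes:
  0='ε' goto a→1 c→7 d→16 e→4
  1='a' goto d→2 e→11
  2='ad' goto e→3
  3='ade' goto a→13  ←P0
  4='e' goto b→5
  5='eb' goto e→6
  6='ebe' goto ·  ←P1
  7='c' goto b→8
  8='cb' goto c→9
  9='cbc' goto d→10
  10='cbcd' goto ·  ←P2
  11='ae' goto e→12
  12='aee' goto ·  ←P3
  13='adea' goto e→14
  14='adeae' goto d→15
  15='adeaed' goto ·  ←P4
  16='d' goto e→17
  17='de' goto ·  ←P5

BFS fail/out derivation:
  fail(1) 'a': from fail(0)=0 chase 'a': 0 ⇒ 0;  out=∅∪out(0)=∅
  fail(4) 'e': from fail(0)=0 chase 'e': 0 ⇒ 0;  out=∅∪out(0)=∅
  fail(7) 'c': from fail(0)=0 chase 'c': 0 ⇒ 0;  out=∅∪out(0)=∅
  fail(16) 'd': from fail(0)=0 chase 'd': 0 ⇒ 0;  out=∅∪out(0)=∅
  fail(2) 'ad': from fail(1)=0 chase 'd': 0 ⇒ 16;  out=∅∪out(16)=∅
  fail(5) 'eb': from fail(4)=0 chase 'b': 0 ⇒ 0;  out=∅∪out(0)=∅
  fail(8) 'cb': from fail(7)=0 chase 'b': 0 ⇒ 0;  out=∅∪out(0)=∅
  fail(11) 'ae': from fail(1)=0 chase 'e': 0 ⇒ 4;  out=∅∪out(4)=∅
  fail(17) 'de': from fail(16)=0 chase 'e': 0 ⇒ 4;  out={5}∪out(4)={5}
  fail(3) 'ade': from fail(2)=16 chase 'e': 16 ⇒ 17;  out={0}∪out(17)={0,5}
  fail(6) 'ebe': from fail(5)=0 chase 'e': 0 ⇒ 4;  out={1}∪out(4)={1}
  fail(9) 'cbc': from fail(8)=0 chase 'c': 0 ⇒ 7;  out=∅∪out(7)=∅
  fail(12) 'aee': from fail(11)=4 chase 'e': 4→0 ⇒ 4;  out={3}∪out(4)={3}
  fail(10) 'cbcd': from fail(9)=7 chase 'd': 7→0 ⇒ 16;  out={2}∪out(16)={2}
  fail(13) 'adea': from fail(3)=17 chase 'a': 17→4→0 ⇒ 1;  out=∅∪out(1)=∅
  fail(14) 'adeae': from fail(13)=1 chase 'e': 1 ⇒ 11;  out=∅∪out(11)=∅
  fail(15) 'adeaed': from fail(14)=11 chase 'd': 11→4→0 ⇒ 16;  out={4}∪out(16)={4}

Run:
pos 0 'a': at 1
pos 1 'd': at 2
pos 2 'e': at 3  ** P0@[0:2],P5@[1:2]
pos 3 'a': at 13
pos 4 'e': at 14
pos 5 'd': at 15  ** P4@[0:5]
pos 6 'e': at 17 (fail-walked)  ** P5@[5:6]
pos 7 'b': at 5 (fail-walked)
pos 8 'e': at 6  ** P1@[6:8]
pos 9 'b': at 5 (fail-walked)
pos 10 'a': at 1 (fail-walked)
pos 11 'c': at 7 (fail-walked)
pos 12 'e': at 4 (fail-walked)
pos 13 'b': at 5
pos 14 'e': at 6  ** P1@[12:14]
pos 15 'a': at 1 (fail-walked)
pos 16 'd': at 2
pos 17 'e': at 3  ** P0@[15:17],P5@[16:17]
pos 18 'a': at 13
pos 19 'e': at 14
pos 20 'e': at 12 (fail-walked)  ** P3@[18:20]

Result: [[2,0],[2,5],[5,4],[6,5],[8,1],[14,1],[17,0],[17,5],[20,3]]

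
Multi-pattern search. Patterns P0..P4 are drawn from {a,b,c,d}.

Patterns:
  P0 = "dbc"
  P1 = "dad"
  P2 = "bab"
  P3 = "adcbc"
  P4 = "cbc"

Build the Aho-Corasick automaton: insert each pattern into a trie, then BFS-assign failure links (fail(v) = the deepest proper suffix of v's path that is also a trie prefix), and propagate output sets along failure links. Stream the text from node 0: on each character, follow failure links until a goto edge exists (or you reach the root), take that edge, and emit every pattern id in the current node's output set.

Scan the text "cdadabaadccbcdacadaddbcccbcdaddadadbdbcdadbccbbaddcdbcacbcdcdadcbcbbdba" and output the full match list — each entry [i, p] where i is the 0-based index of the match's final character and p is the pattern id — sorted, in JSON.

Build automaton:
Trie nodes:
  n0 'ε': a→9 b→6 c→14 d→1
  n1 'd': a→4 b→2
  n2 'db': c→3
  n3 'dbc': ·  ←P0
  n4 'da': d→5
  n5 'dad': ·  ←P1
  n6 'b': a→7
  n7 'ba': b→8
  n8 'bab': ·  ←P2
  n9 'a': d→10
  n10 'ad': c→11
  n11 'adc': b→12
  n12 'adcb': c→13
  n13 'adcbc': ·  ←P3
  n14 'c': b→15
  n15 'cb': c→16
  n16 'cbc': ·  ←P4

Failure links (BFS by depth):
  fail(1) 'd': from fail(0)=0 chase 'd': 0 ⇒ 0;  out=∅∪out(0)=∅
  fail(6) 'b': from fail(0)=0 chase 'b': 0 ⇒ 0;  out=∅∪out(0)=∅
  fail(9) 'a': from fail(0)=0 chase 'a': 0 ⇒ 0;  out=∅∪out(0)=∅
  fail(14) 'c': from fail(0)=0 chase 'c': 0 ⇒ 0;  out=∅∪out(0)=∅
  fail(2) 'db': from fail(1)=0 chase 'b': 0 ⇒ 6;  out=∅∪out(6)=∅
  fail(4) 'da': from fail(1)=0 chase 'a': 0 ⇒ 9;  out=∅∪out(9)=∅
  fail(7) 'ba': from fail(6)=0 chase 'a': 0 ⇒ 9;  out=∅∪out(9)=∅
  fail(10) 'ad': from fail(9)=0 chase 'd': 0 ⇒ 1;  out=∅∪out(1)=∅
  fail(15) 'cb': from fail(14)=0 chase 'b': 0 ⇒ 6;  out=∅∪out(6)=∅
  fail(3) 'dbc': from fail(2)=6 chase 'c': 6→0 ⇒ 14;  out={0}∪out(14)={0}
  fail(5) 'dad': from fail(4)=9 chase 'd': 9 ⇒ 10;  out={1}∪out(10)={1}
  fail(8) 'bab': from fail(7)=9 chase 'b': 9→0 ⇒ 6;  out={2}∪out(6)={2}
  fail(11) 'adc': from fail(10)=1 chase 'c': 1→0 ⇒ 14;  out=∅∪out(14)=∅
  fail(16) 'cbc': from fail(15)=6 chase 'c': 6→0 ⇒ 14;  out={4}∪out(14)={4}
  fail(12) 'adcb': from fail(11)=14 chase 'b': 14 ⇒ 15;  out=∅∪out(15)=∅
  fail(13) 'adcbc': from fail(12)=15 chase 'c': 15 ⇒ 16;  out={3}∪out(16)={3,4}

Run:
[0] read 'c'  n0⇒n14
[1] read 'd'  n14⇒n1 (via fail)
[2] read 'a'  n1⇒n4
[3] read 'd'  n4⇒n5  → match P1@[1:3]
[4] read 'a'  n5⇒n4 (via fail)
[5] read 'b'  n4⇒n6 (via fail)
[6] read 'a'  n6⇒n7
[7] read 'a'  n7⇒n9 (via fail)
[8] read 'd'  n9⇒n10
[9] read 'c'  n10⇒n11
[10] read 'c'  n11⇒n14 (via fail)
[11] read 'b'  n14⇒n15
[12] read 'c'  n15⇒n16  → match P4@[10:12]
[13] read 'd'  n16⇒n1 (via fail)
[14] read 'a'  n1⇒n4
[15] read 'c'  n4⇒n14 (via fail)
[16] read 'a'  n14⇒n9 (via fail)
[17] read 'd'  n9⇒n10
[18] read 'a'  n10⇒n4 (via fail)
[19] read 'd'  n4⇒n5  → match P1@[17:19]
[20] read 'd'  n5⇒n1 (via fail)
[21] read 'b'  n1⇒n2
[22] read 'c'  n2⇒n3  → match P0@[20:22]
[23] read 'c'  n3⇒n14 (via fail)
[24] read 'c'  n14⇒n14 (via fail)
[25] read 'b'  n14⇒n15
[26] read 'c'  n15⇒n16  → match P4@[24:26]
[27] read 'd'  n16⇒n1 (via fail)
[28] read 'a'  n1⇒n4
[29] read 'd'  n4⇒n5  → match P1@[27:29]
[30] read 'd'  n5⇒n1 (via fail)
[31] read 'a'  n1⇒n4
[32] read 'd'  n4⇒n5  → match P1@[30:32]
[33] read 'a'  n5⇒n4 (via fail)
[34] read 'd'  n4⇒n5  → match P1@[32:34]
[35] read 'b'  n5⇒n2 (via fail)
[36] read 'd'  n2⇒n1 (via fail)
[37] read 'b'  n1⇒n2
[38] read 'c'  n2⇒n3  → match P0@[36:38]
[39] read 'd'  n3⇒n1 (via fail)
[40] read 'a'  n1⇒n4
[41] read 'd'  n4⇒n5  → match P1@[39:41]
[42] read 'b'  n5⇒n2 (via fail)
[43] read 'c'  n2⇒n3  → match P0@[41:43]
[44] read 'c'  n3⇒n14 (via fail)
[45] read 'b'  n14⇒n15
[46] read 'b'  n15⇒n6 (via fail)
[47] read 'a'  n6⇒n7
[48] read 'd'  n7⇒n10 (via fail)
[49] read 'd'  n10⇒n1 (via fail)
[50] read 'c'  n1⇒n14 (via fail)
[51] read 'd'  n14⇒n1 (via fail)
[52] read 'b'  n1⇒n2
[53] read 'c'  n2⇒n3  → match P0@[51:53]
[54] read 'a'  n3⇒n9 (via fail)
[55] read 'c'  n9⇒n14 (via fail)
[56] read 'b'  n14⇒n15
[57] read 'c'  n15⇒n16  → match P4@[55:57]
[58] read 'd'  n16⇒n1 (via fail)
[59] read 'c'  n1⇒n14 (via fail)
[60] read 'd'  n14⇒n1 (via fail)
[61] read 'a'  n1⇒n4
[62] read 'd'  n4⇒n5  → match P1@[60:62]
[63] read 'c'  n5⇒n11 (via fail)
[64] read 'b'  n11⇒n12
[65] read 'c'  n12⇒n13  → match P3@[61:65],P4@[63:65]
[66] read 'b'  n13⇒n15 (via fail)
[67] read 'b'  n15⇒n6 (via fail)
[68] read 'd'  n6⇒n1 (via fail)
[69] read 'b'  n1⇒n2
[70] read 'a'  n2⇒n7 (via fail)

Matches: [[3,1],[12,4],[19,1],[22,0],[26,4],[29,1],[32,1],[34,1],[38,0],[41,1],[43,0],[53,0],[57,4],[62,1],[65,3],[65,4]]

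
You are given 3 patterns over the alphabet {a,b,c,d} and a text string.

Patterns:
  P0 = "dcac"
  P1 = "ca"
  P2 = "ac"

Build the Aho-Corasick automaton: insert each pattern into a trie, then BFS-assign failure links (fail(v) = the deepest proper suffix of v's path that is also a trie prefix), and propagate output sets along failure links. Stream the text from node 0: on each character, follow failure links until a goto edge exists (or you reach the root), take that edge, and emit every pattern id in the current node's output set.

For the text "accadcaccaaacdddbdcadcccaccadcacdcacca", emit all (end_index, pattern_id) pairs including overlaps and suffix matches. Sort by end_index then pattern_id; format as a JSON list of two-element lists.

Build automaton:
Trie (insert patterns):
  0='ε' goto a→7 c→5 d→1
  1='d' goto c→2
  2='dc' goto a→3
  3='dca' goto c→4
  4='dcac' goto ·  [P0 ends]
  5='c' goto a→6
  6='ca' goto ·  [P1 ends]
  7='a' goto c→8
  8='ac' goto ·  [P2 ends]

Failure links (BFS by depth):
  n1('d'): parent n0 fail=0; on 'd' 0 → fail=0;  out ∅∪∅=∅
  n5('c'): parent n0 fail=0; on 'c' 0 → fail=0;  out ∅∪∅=∅
  n7('a'): parent n0 fail=0; on 'a' 0 → fail=0;  out ∅∪∅=∅
  n2('dc'): parent n1 fail=0; on 'c' 0 → fail=5;  out ∅∪∅=∅
  n6('ca'): parent n5 fail=0; on 'a' 0 → fail=7;  out {1}∪∅={1}
  n8('ac'): parent n7 fail=0; on 'c' 0 → fail=5;  out {2}∪∅={2}
  n3('dca'): parent n2 fail=5; on 'a' 5 → fail=6;  out ∅∪{1}={1}
  n4('dcac'): parent n3 fail=6; on 'c' 6→7 → fail=8;  out {0}∪{2}={0,2}

Run:
i=0 'a': node 0→7
i=1 'c': node 7→8  → match P2@[0:1]
i=2 'c': node 8→5 (via fail)
i=3 'a': node 5→6  → match P1@[2:3]
i=4 'd': node 6→1 (via fail)
i=5 'c': node 1→2
i=6 'a': node 2→3  → match P1@[5:6]
i=7 'c': node 3→4  → match P0@[4:7],P2@[6:7]
i=8 'c': node 4→5 (via fail)
i=9 'a': node 5→6  → match P1@[8:9]
i=10 'a': node 6→7 (via fail)
i=11 'a': node 7→7 (via fail)
i=12 'c': node 7→8  → match P2@[11:12]
i=13 'd': node 8→1 (via fail)
i=14 'd': node 1→1 (via fail)
i=15 'd': node 1→1 (via fail)
i=16 'b': node 1→0 (via fail)
i=17 'd': node 0→1
i=18 'c': node 1→2
i=19 'a': node 2→3  → match P1@[18:19]
i=20 'd': node 3→1 (via fail)
i=21 'c': node 1→2
i=22 'c': node 2→5 (via fail)
i=23 'c': node 5→5 (via fail)
i=24 'a': node 5→6  → match P1@[23:24]
i=25 'c': node 6→8 (via fail)  → match P2@[24:25]
i=26 'c': node 8→5 (via fail)
i=27 'a': node 5→6  → match P1@[26:27]
i=28 'd': node 6→1 (via fail)
i=29 'c': node 1→2
i=30 'a': node 2→3  → match P1@[29:30]
i=31 'c': node 3→4  → match P0@[28:31],P2@[30:31]
i=32 'd': node 4→1 (via fail)
i=33 'c': node 1→2
i=34 'a': node 2→3  → match P1@[33:34]
i=35 'c': node 3→4  → match P0@[32:35],P2@[34:35]
i=36 'c': node 4→5 (via fail)
i=37 'a': node 5→6  → match P1@[36:37]

Result: [[1,2],[3,1],[6,1],[7,0],[7,2],[9,1],[12,2],[19,1],[24,1],[25,2],[27,1],[30,1],[31,0],[31,2],[34,1],[35,0],[35,2],[37,1]]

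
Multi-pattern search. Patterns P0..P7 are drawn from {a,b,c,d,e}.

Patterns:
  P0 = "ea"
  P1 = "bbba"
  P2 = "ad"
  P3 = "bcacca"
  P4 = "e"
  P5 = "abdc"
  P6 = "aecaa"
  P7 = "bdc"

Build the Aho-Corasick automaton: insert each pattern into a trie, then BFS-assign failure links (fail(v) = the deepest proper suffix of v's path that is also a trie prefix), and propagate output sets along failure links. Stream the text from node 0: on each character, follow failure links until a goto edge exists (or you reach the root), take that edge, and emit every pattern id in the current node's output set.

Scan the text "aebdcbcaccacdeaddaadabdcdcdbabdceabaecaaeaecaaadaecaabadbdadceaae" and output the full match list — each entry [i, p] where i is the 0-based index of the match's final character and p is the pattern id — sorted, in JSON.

Build:
Trie nodes:
  n0 'ε': a→7 b→3 e→1
  n1 'e': a→2  [P4 ends]
  n2 'ea': ·  [P0 ends]
  n3 'b': b→4 c→9 d→21
  n4 'bb': b→5
  n5 'bbb': a→6
  n6 'bbba': ·  [P1 ends]
  n7 'a': b→14 d→8 e→17
  n8 'ad': ·  [P2 ends]
  n9 'bc': a→10
  n10 'bca': c→11
  n11 'bcac': c→12
  n12 'bcacc': a→13
  n13 'bcacca': ·  [P3 ends]
  n14 'ab': d→15
  n15 'abd': c→16
  n16 'abdc': ·  [P5 ends]
  n17 'ae': c→18
  n18 'aec': a→19
  n19 'aeca': a→20
  n20 'aecaa': ·  [P6 ends]
  n21 'bd': c→22
  n22 'bdc': ·  [P7 ends]

Failure links (BFS by depth):
  n1('e'): parent n0 fail=0; on 'e' 0 → fail=0;  out {4}∪∅={4}
  n3('b'): parent n0 fail=0; on 'b' 0 → fail=0;  out ∅∪∅=∅
  n7('a'): parent n0 fail=0; on 'a' 0 → fail=0;  out ∅∪∅=∅
  n2('ea'): parent n1 fail=0; on 'a' 0 → fail=7;  out {0}∪∅={0}
  n4('bb'): parent n3 fail=0; on 'b' 0 → fail=3;  out ∅∪∅=∅
  n8('ad'): parent n7 fail=0; on 'd' 0 → fail=0;  out {2}∪∅={2}
  n9('bc'): parent n3 fail=0; on 'c' 0 → fail=0;  out ∅∪∅=∅
  n14('ab'): parent n7 fail=0; on 'b' 0 → fail=3;  out ∅∪∅=∅
  n17('ae'): parent n7 fail=0; on 'e' 0 → fail=1;  out ∅∪{4}={4}
  n21('bd'): parent n3 fail=0; on 'd' 0 → fail=0;  out ∅∪∅=∅
  n5('bbb'): parent n4 fail=3; on 'b' 3 → fail=4;  out ∅∪∅=∅
  n10('bca'): parent n9 fail=0; on 'a' 0 → fail=7;  out ∅∪∅=∅
  n15('abd'): parent n14 fail=3; on 'd' 3 → fail=21;  out ∅∪∅=∅
  n18('aec'): parent n17 fail=1; on 'c' 1→0 → fail=0;  out ∅∪∅=∅
  n22('bdc'): parent n21 fail=0; on 'c' 0 → fail=0;  out {7}∪∅={7}
  n6('bbba'): parent n5 fail=4; on 'a' 4→3→0 → fail=7;  out {1}∪∅={1}
  n11('bcac'): parent n10 fail=7; on 'c' 7→0 → fail=0;  out ∅∪∅=∅
  n16('abdc'): parent n15 fail=21; on 'c' 21 → fail=22;  out {5}∪{7}={5,7}
  n19('aeca'): parent n18 fail=0; on 'a' 0 → fail=7;  out ∅∪∅=∅
  n12('bcacc'): parent n11 fail=0; on 'c' 0 → fail=0;  out ∅∪∅=∅
  n20('aecaa'): parent n19 fail=7; on 'a' 7→0 → fail=7;  out {6}∪∅={6}
  n13('bcacca'): parent n12 fail=0; on 'a' 0 → fail=7;  out {3}∪∅={3}

Run:
pos 0 'a': at 7
pos 1 'e': at 17  emit P4@[1:1]
pos 2 'b': at 3 (via fail)
pos 3 'd': at 21
pos 4 'c': at 22  emit P7@[2:4]
pos 5 'b': at 3 (via fail)
pos 6 'c': at 9
pos 7 'a': at 10
pos 8 'c': at 11
pos 9 'c': at 12
pos 10 'a': at 13  emit P3@[5:10]
pos 11 'c': at 0 (via fail)
pos 12 'd': at 0
pos 13 'e': at 1  emit P4@[13:13]
pos 14 'a': at 2  emit P0@[13:14]
pos 15 'd': at 8 (via fail)  emit P2@[14:15]
pos 16 'd': at 0 (via fail)
pos 17 'a': at 7
pos 18 'a': at 7 (via fail)
pos 19 'd': at 8  emit P2@[18:19]
pos 20 'a': at 7 (via fail)
pos 21 'b': at 14
pos 22 'd': at 15
pos 23 'c': at 16  emit P5@[20:23],P7@[21:23]
pos 24 'd': at 0 (via fail)
pos 25 'c': at 0
pos 26 'd': at 0
pos 27 'b': at 3
pos 28 'a': at 7 (via fail)
pos 29 'b': at 14
pos 30 'd': at 15
pos 31 'c': at 16  emit P5@[28:31],P7@[29:31]
pos 32 'e': at 1 (via fail)  emit P4@[32:32]
pos 33 'a': at 2  emit P0@[32:33]
pos 34 'b': at 14 (via fail)
pos 35 'a': at 7 (via fail)
pos 36 'e': at 17  emit P4@[36:36]
pos 37 'c': at 18
pos 38 'a': at 19
pos 39 'a': at 20  emit P6@[35:39]
pos 40 'e': at 17 (via fail)  emit P4@[40:40]
pos 41 'a': at 2 (via fail)  emit P0@[40:41]
pos 42 'e': at 17 (via fail)  emit P4@[42:42]
pos 43 'c': at 18
pos 44 'a': at 19
pos 45 'a': at 20  emit P6@[41:45]
pos 46 'a': at 7 (via fail)
pos 47 'd': at 8  emit P2@[46:47]
pos 48 'a': at 7 (via fail)
pos 49 'e': at 17  emit P4@[49:49]
pos 50 'c': at 18
pos 51 'a': at 19
pos 52 'a': at 20  emit P6@[48:52]
pos 53 'b': at 14 (via fail)
pos 54 'a': at 7 (via fail)
pos 55 'd': at 8  emit P2@[54:55]
pos 56 'b': at 3 (via fail)
pos 57 'd': at 21
pos 58 'a': at 7 (via fail)
pos 59 'd': at 8  emit P2@[58:59]
pos 60 'c': at 0 (via fail)
pos 61 'e': at 1  emit P4@[61:61]
pos 62 'a': at 2  emit P0@[61:62]
pos 63 'a': at 7 (via fail)
pos 64 'e': at 17  emit P4@[64:64]

Matches: [[1,4],[4,7],[10,3],[13,4],[14,0],[15,2],[19,2],[23,5],[23,7],[31,5],[31,7],[32,4],[33,0],[36,4],[39,6],[40,4],[41,0],[42,4],[45,6],[47,2],[49,4],[52,6],[55,2],[59,2],[61,4],[62,0],[64,4]]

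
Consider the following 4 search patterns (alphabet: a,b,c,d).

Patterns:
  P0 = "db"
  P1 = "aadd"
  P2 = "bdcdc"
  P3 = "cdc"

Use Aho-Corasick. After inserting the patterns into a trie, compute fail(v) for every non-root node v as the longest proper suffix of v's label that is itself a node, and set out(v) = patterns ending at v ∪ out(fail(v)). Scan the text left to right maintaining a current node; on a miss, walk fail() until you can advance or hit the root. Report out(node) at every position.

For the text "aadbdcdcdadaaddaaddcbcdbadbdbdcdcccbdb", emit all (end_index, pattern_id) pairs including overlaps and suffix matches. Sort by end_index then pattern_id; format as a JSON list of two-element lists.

Construct AC machine:
Trie nodes:
  0='ε' goto a→3 b→7 c→12 d→1
  1='d' goto b→2
  2='db' goto ·  [P0 ends]
  3='a' goto a→4
  4='aa' goto d→5
  5='aad' goto d→6
  6='aadd' goto ·  [P1 ends]
  7='b' goto d→8
  8='bd' goto c→9
  9='bdc' goto d→10
  10='bdcd' goto c→11
  11='bdcdc' goto ·  [P2 ends]
  12='c' goto d→13
  13='cd' goto c→14
  14='cdc' goto ·  [P3 ends]

Failure links (BFS by depth):
  fail(1) 'd': from fail(0)=0 chase 'd': 0 ⇒ 0;  out=∅∪out(0)=∅
  fail(3) 'a': from fail(0)=0 chase 'a': 0 ⇒ 0;  out=∅∪out(0)=∅
  fail(7) 'b': from fail(0)=0 chase 'b': 0 ⇒ 0;  out=∅∪out(0)=∅
  fail(12) 'c': from fail(0)=0 chase 'c': 0 ⇒ 0;  out=∅∪out(0)=∅
  fail(2) 'db': from fail(1)=0 chase 'b': 0 ⇒ 7;  out={0}∪out(7)={0}
  fail(4) 'aa': from fail(3)=0 chase 'a': 0 ⇒ 3;  out=∅∪out(3)=∅
  fail(8) 'bd': from fail(7)=0 chase 'd': 0 ⇒ 1;  out=∅∪out(1)=∅
  fail(13) 'cd': from fail(12)=0 chase 'd': 0 ⇒ 1;  out=∅∪out(1)=∅
  fail(5) 'aad': from fail(4)=3 chase 'd': 3→0 ⇒ 1;  out=∅∪out(1)=∅
  fail(9) 'bdc': from fail(8)=1 chase 'c': 1→0 ⇒ 12;  out=∅∪out(12)=∅
  fail(14) 'cdc': from fail(13)=1 chase 'c': 1→0 ⇒ 12;  out={3}∪out(12)={3}
  fail(6) 'aadd': from fail(5)=1 chase 'd': 1→0 ⇒ 1;  out={1}∪out(1)={1}
  fail(10) 'bdcd': from fail(9)=12 chase 'd': 12 ⇒ 13;  out=∅∪out(13)=∅
  fail(11) 'bdcdc': from fail(10)=13 chase 'c': 13 ⇒ 14;  out={2}∪out(14)={2,3}

Text stream:
pos 0 'a': at 3
pos 1 'a': at 4
pos 2 'd': at 5
pos 3 'b': at 2 (via fail)  emit P0@[2:3]
pos 4 'd': at 8 (via fail)
pos 5 'c': at 9
pos 6 'd': at 10
pos 7 'c': at 11  emit P2@[3:7],P3@[5:7]
pos 8 'd': at 13 (via fail)
pos 9 'a': at 3 (via fail)
pos 10 'd': at 1 (via fail)
pos 11 'a': at 3 (via fail)
pos 12 'a': at 4
pos 13 'd': at 5
pos 14 'd': at 6  emit P1@[11:14]
pos 15 'a': at 3 (via fail)
pos 16 'a': at 4
pos 17 'd': at 5
pos 18 'd': at 6  emit P1@[15:18]
pos 19 'c': at 12 (via fail)
pos 20 'b': at 7 (via fail)
pos 21 'c': at 12 (via fail)
pos 22 'd': at 13
pos 23 'b': at 2 (via fail)  emit P0@[22:23]
pos 24 'a': at 3 (via fail)
pos 25 'd': at 1 (via fail)
pos 26 'b': at 2  emit P0@[25:26]
pos 27 'd': at 8 (via fail)
pos 28 'b': at 2 (via fail)  emit P0@[27:28]
pos 29 'd': at 8 (via fail)
pos 30 'c': at 9
pos 31 'd': at 10
pos 32 'c': at 11  emit P2@[28:32],P3@[30:32]
pos 33 'c': at 12 (via fail)
pos 34 'c': at 12 (via fail)
pos 35 'b': at 7 (via fail)
pos 36 'd': at 8
pos 37 'b': at 2 (via fail)  emit P0@[36:37]

Result: [[3,0],[7,2],[7,3],[14,1],[18,1],[23,0],[26,0],[28,0],[32,2],[32,3],[37,0]]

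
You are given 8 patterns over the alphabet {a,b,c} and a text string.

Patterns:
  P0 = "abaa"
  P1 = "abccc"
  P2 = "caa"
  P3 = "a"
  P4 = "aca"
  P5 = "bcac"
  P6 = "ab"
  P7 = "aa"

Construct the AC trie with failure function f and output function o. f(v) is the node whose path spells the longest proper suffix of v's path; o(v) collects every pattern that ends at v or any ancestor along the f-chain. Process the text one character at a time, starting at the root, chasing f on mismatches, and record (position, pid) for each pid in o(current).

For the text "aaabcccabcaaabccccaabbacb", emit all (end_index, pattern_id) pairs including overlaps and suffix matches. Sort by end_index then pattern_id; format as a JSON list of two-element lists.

Build:
Trie nodes:
  0='ε' goto a→1 b→13 c→8
  1='a' goto a→17 b→2 c→11  [P3 ends]
  2='ab' goto a→3 c→5  [P6 ends]
  3='aba' goto a→4
  4='abaa' goto ·  [P0 ends]
  5='abc' goto c→6
  6='abcc' goto c→7
  7='abccc' goto ·  [P1 ends]
  8='c' goto a→9
  9='ca' goto a→10
  10='caa' goto ·  [P2 ends]
  11='ac' goto a→12
  12='aca' goto ·  [P4 ends]
  13='b' goto c→14
  14='bc' goto a→15
  15='bca' goto c→16
  16='bcac' goto ·  [P5 ends]
  17='aa' goto ·  [P7 ends]

BFS fail/out derivation:
  n1('a'): parent n0 fail=0; on 'a' 0 → fail=0;  out {3}∪∅={3}
  n8('c'): parent n0 fail=0; on 'c' 0 → fail=0;  out ∅∪∅=∅
  n13('b'): parent n0 fail=0; on 'b' 0 → fail=0;  out ∅∪∅=∅
  n2('ab'): parent n1 fail=0; on 'b' 0 → fail=13;  out {6}∪∅={6}
  n9('ca'): parent n8 fail=0; on 'a' 0 → fail=1;  out ∅∪{3}={3}
  n11('ac'): parent n1 fail=0; on 'c' 0 → fail=8;  out ∅∪∅=∅
  n14('bc'): parent n13 fail=0; on 'c' 0 → fail=8;  out ∅∪∅=∅
  n17('aa'): parent n1 fail=0; on 'a' 0 → fail=1;  out {7}∪{3}={3,7}
  n3('aba'): parent n2 fail=13; on 'a' 13→0 → fail=1;  out ∅∪{3}={3}
  n5('abc'): parent n2 fail=13; on 'c' 13 → fail=14;  out ∅∪∅=∅
  n10('caa'): parent n9 fail=1; on 'a' 1 → fail=17;  out {2}∪{3,7}={2,3,7}
  n12('aca'): parent n11 fail=8; on 'a' 8 → fail=9;  out {4}∪{3}={3,4}
  n15('bca'): parent n14 fail=8; on 'a' 8 → fail=9;  out ∅∪{3}={3}
  n4('abaa'): parent n3 fail=1; on 'a' 1 → fail=17;  out {0}∪{3,7}={0,3,7}
  n6('abcc'): parent n5 fail=14; on 'c' 14→8→0 → fail=8;  out ∅∪∅=∅
  n16('bcac'): parent n15 fail=9; on 'c' 9→1 → fail=11;  out {5}∪∅={5}
  n7('abccc'): parent n6 fail=8; on 'c' 8→0 → fail=8;  out {1}∪∅={1}

Run:
pos 0 'a': at 1  emit P3@[0:0]
pos 1 'a': at 17  emit P3@[1:1],P7@[0:1]
pos 2 'a': at 17 (via fail)  emit P3@[2:2],P7@[1:2]
pos 3 'b': at 2 (via fail)  emit P6@[2:3]
pos 4 'c': at 5
pos 5 'c': at 6
pos 6 'c': at 7  emit P1@[2:6]
pos 7 'a': at 9 (via fail)  emit P3@[7:7]
pos 8 'b': at 2 (via fail)  emit P6@[7:8]
pos 9 'c': at 5
pos 10 'a': at 15 (via fail)  emit P3@[10:10]
pos 11 'a': at 10 (via fail)  emit P2@[9:11],P3@[11:11],P7@[10:11]
pos 12 'a': at 17 (via fail)  emit P3@[12:12],P7@[11:12]
pos 13 'b': at 2 (via fail)  emit P6@[12:13]
pos 14 'c': at 5
pos 15 'c': at 6
pos 16 'c': at 7  emit P1@[12:16]
pos 17 'c': at 8 (via fail)
pos 18 'a': at 9  emit P3@[18:18]
pos 19 'a': at 10  emit P2@[17:19],P3@[19:19],P7@[18:19]
pos 20 'b': at 2 (via fail)  emit P6@[19:20]
pos 21 'b': at 13 (via fail)
pos 22 'a': at 1 (via fail)  emit P3@[22:22]
pos 23 'c': at 11
pos 24 'b': at 13 (via fail)

Result: [[0,3],[1,3],[1,7],[2,3],[2,7],[3,6],[6,1],[7,3],[8,6],[10,3],[11,2],[11,3],[11,7],[12,3],[12,7],[13,6],[16,1],[18,3],[19,2],[19,3],[19,7],[20,6],[22,3]]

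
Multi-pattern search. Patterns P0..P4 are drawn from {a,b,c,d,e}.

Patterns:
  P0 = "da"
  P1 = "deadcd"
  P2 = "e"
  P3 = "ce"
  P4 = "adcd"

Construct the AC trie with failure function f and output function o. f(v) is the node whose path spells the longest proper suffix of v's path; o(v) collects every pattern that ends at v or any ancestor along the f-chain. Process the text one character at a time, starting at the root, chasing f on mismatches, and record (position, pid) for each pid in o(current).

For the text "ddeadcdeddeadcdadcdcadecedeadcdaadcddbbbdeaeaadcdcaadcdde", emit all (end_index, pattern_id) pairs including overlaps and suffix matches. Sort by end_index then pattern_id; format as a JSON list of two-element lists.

Construct AC machine:
Trie (insert patterns):
  0='ε' goto a→11 c→9 d→1 e→8
  1='d' goto a→2 e→3
  2='da' goto ·  [P0 ends]
  3='de' goto a→4
  4='dea' goto d→5
  5='dead' goto c→6
  6='deadc' goto d→7
  7='deadcd' goto ·  [P1 ends]
  8='e' goto ·  [P2 ends]
  9='c' goto e→10
  10='ce' goto ·  [P3 ends]
  11='a' goto d→12
  12='ad' goto c→13
  13='adc' goto d→14
  14='adcd' goto ·  [P4 ends]

Failure links (BFS by depth):
  n1('d'): parent n0 fail=0; on 'd' 0 → fail=0;  out ∅∪∅=∅
  n8('e'): parent n0 fail=0; on 'e' 0 → fail=0;  out {2}∪∅={2}
  n9('c'): parent n0 fail=0; on 'c' 0 → fail=0;  out ∅∪∅=∅
  n11('a'): parent n0 fail=0; on 'a' 0 → fail=0;  out ∅∪∅=∅
  n2('da'): parent n1 fail=0; on 'a' 0 → fail=11;  out {0}∪∅={0}
  n3('de'): parent n1 fail=0; on 'e' 0 → fail=8;  out ∅∪{2}={2}
  n10('ce'): parent n9 fail=0; on 'e' 0 → fail=8;  out {3}∪{2}={2,3}
  n12('ad'): parent n11 fail=0; on 'd' 0 → fail=1;  out ∅∪∅=∅
  n4('dea'): parent n3 fail=8; on 'a' 8→0 → fail=11;  out ∅∪∅=∅
  n13('adc'): parent n12 fail=1; on 'c' 1→0 → fail=9;  out ∅∪∅=∅
  n5('dead'): parent n4 fail=11; on 'd' 11 → fail=12;  out ∅∪∅=∅
  n14('adcd'): parent n13 fail=9; on 'd' 9→0 → fail=1;  out {4}∪∅={4}
  n6('deadc'): parent n5 fail=12; on 'c' 12 → fail=13;  out ∅∪∅=∅
  n7('deadcd'): parent n6 fail=13; on 'd' 13 → fail=14;  out {1}∪{4}={1,4}

Scan:
[0] read 'd'  n0⇒n1
[1] read 'd'  n1⇒n1 ·f
[2] read 'e'  n1⇒n3  ** P2@[2:2]
[3] read 'a'  n3⇒n4
[4] read 'd'  n4⇒n5
[5] read 'c'  n5⇒n6
[6] read 'd'  n6⇒n7  ** P1@[1:6],P4@[3:6]
[7] read 'e'  n7⇒n3 ·f  ** P2@[7:7]
[8] read 'd'  n3⇒n1 ·f
[9] read 'd'  n1⇒n1 ·f
[10] read 'e'  n1⇒n3  ** P2@[10:10]
[11] read 'a'  n3⇒n4
[12] read 'd'  n4⇒n5
[13] read 'c'  n5⇒n6
[14] read 'd'  n6⇒n7  ** P1@[9:14],P4@[11:14]
[15] read 'a'  n7⇒n2 ·f  ** P0@[14:15]
[16] read 'd'  n2⇒n12 ·f
[17] read 'c'  n12⇒n13
[18] read 'd'  n13⇒n14  ** P4@[15:18]
[19] read 'c'  n14⇒n9 ·f
[20] read 'a'  n9⇒n11 ·f
[21] read 'd'  n11⇒n12
[22] read 'e'  n12⇒n3 ·f  ** P2@[22:22]
[23] read 'c'  n3⇒n9 ·f
[24] read 'e'  n9⇒n10  ** P2@[24:24],P3@[23:24]
[25] read 'd'  n10⇒n1 ·f
[26] read 'e'  n1⇒n3  ** P2@[26:26]
[27] read 'a'  n3⇒n4
[28] read 'd'  n4⇒n5
[29] read 'c'  n5⇒n6
[30] read 'd'  n6⇒n7  ** P1@[25:30],P4@[27:30]
[31] read 'a'  n7⇒n2 ·f  ** P0@[30:31]
[32] read 'a'  n2⇒n11 ·f
[33] read 'd'  n11⇒n12
[34] read 'c'  n12⇒n13
[35] read 'd'  n13⇒n14  ** P4@[32:35]
[36] read 'd'  n14⇒n1 ·f
[37] read 'b'  n1⇒n0 ·f
[38] read 'b'  n0⇒n0
[39] read 'b'  n0⇒n0
[40] read 'd'  n0⇒n1
[41] read 'e'  n1⇒n3  ** P2@[41:41]
[42] read 'a'  n3⇒n4
[43] read 'e'  n4⇒n8 ·f  ** P2@[43:43]
[44] read 'a'  n8⇒n11 ·f
[45] read 'a'  n11⇒n11 ·f
[46] read 'd'  n11⇒n12
[47] read 'c'  n12⇒n13
[48] read 'd'  n13⇒n14  ** P4@[45:48]
[49] read 'c'  n14⇒n9 ·f
[50] read 'a'  n9⇒n11 ·f
[51] read 'a'  n11⇒n11 ·f
[52] read 'd'  n11⇒n12
[53] read 'c'  n12⇒n13
[54] read 'd'  n13⇒n14  ** P4@[51:54]
[55] read 'd'  n14⇒n1 ·f
[56] read 'e'  n1⇒n3  ** P2@[56:56]

Result: [[2,2],[6,1],[6,4],[7,2],[10,2],[14,1],[14,4],[15,0],[18,4],[22,2],[24,2],[24,3],[26,2],[30,1],[30,4],[31,0],[35,4],[41,2],[43,2],[48,4],[54,4],[56,2]]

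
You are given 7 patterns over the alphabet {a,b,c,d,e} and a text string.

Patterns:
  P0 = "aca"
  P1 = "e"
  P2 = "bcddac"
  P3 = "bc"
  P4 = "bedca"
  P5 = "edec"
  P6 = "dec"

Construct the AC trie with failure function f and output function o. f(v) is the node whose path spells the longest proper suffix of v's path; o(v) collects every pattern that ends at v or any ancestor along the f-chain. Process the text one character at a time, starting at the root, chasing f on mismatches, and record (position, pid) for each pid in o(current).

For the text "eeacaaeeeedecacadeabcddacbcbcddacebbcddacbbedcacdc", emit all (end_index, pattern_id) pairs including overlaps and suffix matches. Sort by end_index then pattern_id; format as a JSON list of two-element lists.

Build:
Trie (insert patterns):
  n0 'ε': a→1 b→5 d→18 e→4
  n1 'a': c→2
  n2 'ac': a→3
  n3 'aca': ·  [P0 ends]
  n4 'e': d→15  [P1 ends]
  n5 'b': c→6 e→11
  n6 'bc': d→7  [P3 ends]
  n7 'bcd': d→8
  n8 'bcdd': a→9
  n9 'bcdda': c→10
  n10 'bcddac': ·  [P2 ends]
  n11 'be': d→12
  n12 'bed': c→13
  n13 'bedc': a→14
  n14 'bedca': ·  [P4 ends]
  n15 'ed': e→16
  n16 'ede': c→17
  n17 'edec': ·  [P5 ends]
  n18 'd': e→19
  n19 'de': c→20
  n20 'dec': ·  [P6 ends]

BFS fail/out derivation:
  n1('a'): parent n0 fail=0; on 'a' 0 → fail=0;  out ∅∪∅=∅
  n4('e'): parent n0 fail=0; on 'e' 0 → fail=0;  out {1}∪∅={1}
  n5('b'): parent n0 fail=0; on 'b' 0 → fail=0;  out ∅∪∅=∅
  n18('d'): parent n0 fail=0; on 'd' 0 → fail=0;  out ∅∪∅=∅
  n2('ac'): parent n1 fail=0; on 'c' 0 → fail=0;  out ∅∪∅=∅
  n6('bc'): parent n5 fail=0; on 'c' 0 → fail=0;  out {3}∪∅={3}
  n11('be'): parent n5 fail=0; on 'e' 0 → fail=4;  out ∅∪{1}={1}
  n15('ed'): parent n4 fail=0; on 'd' 0 → fail=18;  out ∅∪∅=∅
  n19('de'): parent n18 fail=0; on 'e' 0 → fail=4;  out ∅∪{1}={1}
  n3('aca'): parent n2 fail=0; on 'a' 0 → fail=1;  out {0}∪∅={0}
  n7('bcd'): parent n6 fail=0; on 'd' 0 → fail=18;  out ∅∪∅=∅
  n12('bed'): parent n11 fail=4; on 'd' 4 → fail=15;  out ∅∪∅=∅
  n16('ede'): parent n15 fail=18; on 'e' 18 → fail=19;  out ∅∪{1}={1}
  n20('dec'): parent n19 fail=4; on 'c' 4→0 → fail=0;  out {6}∪∅={6}
  n8('bcdd'): parent n7 fail=18; on 'd' 18→0 → fail=18;  out ∅∪∅=∅
  n13('bedc'): parent n12 fail=15; on 'c' 15→18→0 → fail=0;  out ∅∪∅=∅
  n17('edec'): parent n16 fail=19; on 'c' 19 → fail=20;  out {5}∪{6}={5,6}
  n9('bcdda'): parent n8 fail=18; on 'a' 18→0 → fail=1;  out ∅∪∅=∅
  n14('bedca'): parent n13 fail=0; on 'a' 0 → fail=1;  out {4}∪∅={4}
  n10('bcddac'): parent n9 fail=1; on 'c' 1 → fail=2;  out {2}∪∅={2}

Run:
i=0 'e': node 0→4  emit P1@[0:0]
i=1 'e': node 4→4 (fail-walked)  emit P1@[1:1]
i=2 'a': node 4→1 (fail-walked)
i=3 'c': node 1→2
i=4 'a': node 2→3  emit P0@[2:4]
i=5 'a': node 3→1 (fail-walked)
i=6 'e': node 1→4 (fail-walked)  emit P1@[6:6]
i=7 'e': node 4→4 (fail-walked)  emit P1@[7:7]
i=8 'e': node 4→4 (fail-walked)  emit P1@[8:8]
i=9 'e': node 4→4 (fail-walked)  emit P1@[9:9]
i=10 'd': node 4→15
i=11 'e': node 15→16  emit P1@[11:11]
i=12 'c': node 16→17  emit P5@[9:12],P6@[10:12]
i=13 'a': node 17→1 (fail-walked)
i=14 'c': node 1→2
i=15 'a': node 2→3  emit P0@[13:15]
i=16 'd': node 3→18 (fail-walked)
i=17 'e': node 18→19  emit P1@[17:17]
i=18 'a': node 19→1 (fail-walked)
i=19 'b': node 1→5 (fail-walked)
i=20 'c': node 5→6  emit P3@[19:20]
i=21 'd': node 6→7
i=22 'd': node 7→8
i=23 'a': node 8→9
i=24 'c': node 9→10  emit P2@[19:24]
i=25 'b': node 10→5 (fail-walked)
i=26 'c': node 5→6  emit P3@[25:26]
i=27 'b': node 6→5 (fail-walked)
i=28 'c': node 5→6  emit P3@[27:28]
i=29 'd': node 6→7
i=30 'd': node 7→8
i=31 'a': node 8→9
i=32 'c': node 9→10  emit P2@[27:32]
i=33 'e': node 10→4 (fail-walked)  emit P1@[33:33]
i=34 'b': node 4→5 (fail-walked)
i=35 'b': node 5→5 (fail-walked)
i=36 'c': node 5→6  emit P3@[35:36]
i=37 'd': node 6→7
i=38 'd': node 7→8
i=39 'a': node 8→9
i=40 'c': node 9→10  emit P2@[35:40]
i=41 'b': node 10→5 (fail-walked)
i=42 'b': node 5→5 (fail-walked)
i=43 'e': node 5→11  emit P1@[43:43]
i=44 'd': node 11→12
i=45 'c': node 12→13
i=46 'a': node 13→14  emit P4@[42:46]
i=47 'c': node 14→2 (fail-walked)
i=48 'd': node 2→18 (fail-walked)
i=49 'c': node 18→0 (fail-walked)

Result: [[0,1],[1,1],[4,0],[6,1],[7,1],[8,1],[9,1],[11,1],[12,5],[12,6],[15,0],[17,1],[20,3],[24,2],[26,3],[28,3],[32,2],[33,1],[36,3],[40,2],[43,1],[46,4]]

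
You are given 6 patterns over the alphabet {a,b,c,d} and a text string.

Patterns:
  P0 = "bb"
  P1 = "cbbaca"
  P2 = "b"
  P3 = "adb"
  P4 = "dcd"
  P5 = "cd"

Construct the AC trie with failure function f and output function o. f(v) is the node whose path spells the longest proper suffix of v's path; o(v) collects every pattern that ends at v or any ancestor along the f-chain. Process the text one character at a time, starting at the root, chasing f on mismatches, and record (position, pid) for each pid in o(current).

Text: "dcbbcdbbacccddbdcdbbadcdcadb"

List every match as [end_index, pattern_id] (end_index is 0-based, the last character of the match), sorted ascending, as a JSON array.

Construct AC machine:
Trie nodes:
  n0 'ε': a→9 b→1 c→3 d→12
  n1 'b': b→2  [P2 ends]
  n2 'bb': ·  [P0 ends]
  n3 'c': b→4 d→15
  n4 'cb': b→5
  n5 'cbb': a→6
  n6 'cbba': c→7
  n7 'cbbac': a→8
  n8 'cbbaca': ·  [P1 ends]
  n9 'a': d→10
  n10 'ad': b→11
  n11 'adb': ·  [P3 ends]
  n12 'd': c→13
  n13 'dc': d→14
  n14 'dcd': ·  [P4 ends]
  n15 'cd': ·  [P5 ends]

BFS fail/out derivation:
  fail(1) 'b': from fail(0)=0 chase 'b': 0 ⇒ 0;  out={2}∪out(0)={2}
  fail(3) 'c': from fail(0)=0 chase 'c': 0 ⇒ 0;  out=∅∪out(0)=∅
  fail(9) 'a': from fail(0)=0 chase 'a': 0 ⇒ 0;  out=∅∪out(0)=∅
  fail(12) 'd': from fail(0)=0 chase 'd': 0 ⇒ 0;  out=∅∪out(0)=∅
  fail(2) 'bb': from fail(1)=0 chase 'b': 0 ⇒ 1;  out={0}∪out(1)={0,2}
  fail(4) 'cb': from fail(3)=0 chase 'b': 0 ⇒ 1;  out=∅∪out(1)={2}
  fail(10) 'ad': from fail(9)=0 chase 'd': 0 ⇒ 12;  out=∅∪out(12)=∅
  fail(13) 'dc': from fail(12)=0 chase 'c': 0 ⇒ 3;  out=∅∪out(3)=∅
  fail(15) 'cd': from fail(3)=0 chase 'd': 0 ⇒ 12;  out={5}∪out(12)={5}
  fail(5) 'cbb': from fail(4)=1 chase 'b': 1 ⇒ 2;  out=∅∪out(2)={0,2}
  fail(11) 'adb': from fail(10)=12 chase 'b': 12→0 ⇒ 1;  out={3}∪out(1)={2,3}
  fail(14) 'dcd': from fail(13)=3 chase 'd': 3 ⇒ 15;  out={4}∪out(15)={4,5}
  fail(6) 'cbba': from fail(5)=2 chase 'a': 2→1→0 ⇒ 9;  out=∅∪out(9)=∅
  fail(7) 'cbbac': from fail(6)=9 chase 'c': 9→0 ⇒ 3;  out=∅∪out(3)=∅
  fail(8) 'cbbaca': from fail(7)=3 chase 'a': 3→0 ⇒ 9;  out={1}∪out(9)={1}

Scan:
pos 0 'd': at 12
pos 1 'c': at 13
pos 2 'b': at 4 (via fail)  ** P2@[2:2]
pos 3 'b': at 5  ** P0@[2:3],P2@[3:3]
pos 4 'c': at 3 (via fail)
pos 5 'd': at 15  ** P5@[4:5]
pos 6 'b': at 1 (via fail)  ** P2@[6:6]
pos 7 'b': at 2  ** P0@[6:7],P2@[7:7]
pos 8 'a': at 9 (via fail)
pos 9 'c': at 3 (via fail)
pos 10 'c': at 3 (via fail)
pos 11 'c': at 3 (via fail)
pos 12 'd': at 15  ** P5@[11:12]
pos 13 'd': at 12 (via fail)
pos 14 'b': at 1 (via fail)  ** P2@[14:14]
pos 15 'd': at 12 (via fail)
pos 16 'c': at 13
pos 17 'd': at 14  ** P4@[15:17],P5@[16:17]
pos 18 'b': at 1 (via fail)  ** P2@[18:18]
pos 19 'b': at 2  ** P0@[18:19],P2@[19:19]
pos 20 'a': at 9 (via fail)
pos 21 'd': at 10
pos 22 'c': at 13 (via fail)
pos 23 'd': at 14  ** P4@[21:23],P5@[22:23]
pos 24 'c': at 13 (via fail)
pos 25 'a': at 9 (via fail)
pos 26 'd': at 10
pos 27 'b': at 11  ** P2@[27:27],P3@[25:27]

Matches: [[2,2],[3,0],[3,2],[5,5],[6,2],[7,0],[7,2],[12,5],[14,2],[17,4],[17,5],[18,2],[19,0],[19,2],[23,4],[23,5],[27,2],[27,3]]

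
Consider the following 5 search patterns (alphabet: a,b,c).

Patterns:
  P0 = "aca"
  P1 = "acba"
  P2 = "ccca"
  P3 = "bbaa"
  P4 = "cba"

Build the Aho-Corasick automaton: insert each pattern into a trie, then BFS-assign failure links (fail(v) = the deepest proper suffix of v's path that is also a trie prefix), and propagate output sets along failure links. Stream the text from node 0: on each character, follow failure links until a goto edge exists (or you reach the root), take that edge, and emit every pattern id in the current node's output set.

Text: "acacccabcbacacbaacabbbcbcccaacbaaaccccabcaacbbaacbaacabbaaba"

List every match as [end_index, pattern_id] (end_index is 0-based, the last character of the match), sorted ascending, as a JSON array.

Build:
Trie nodes:
  n0 'ε': a→1 b→10 c→6
  n1 'a': c→2
  n2 'ac': a→3 b→4
  n3 'aca': ·  ←P0
  n4 'acb': a→5
  n5 'acba': ·  ←P1
  n6 'c': b→14 c→7
  n7 'cc': c→8
  n8 'ccc': a→9
  n9 'ccca': ·  ←P2
  n10 'b': b→11
  n11 'bb': a→12
  n12 'bba': a→13
  n13 'bbaa': ·  ←P3
  n14 'cb': a→15
  n15 'cba': ·  ←P4

BFS fail/out derivation:
  fail(1) 'a': from fail(0)=0 chase 'a': 0 ⇒ 0;  out=∅∪out(0)=∅
  fail(6) 'c': from fail(0)=0 chase 'c': 0 ⇒ 0;  out=∅∪out(0)=∅
  fail(10) 'b': from fail(0)=0 chase 'b': 0 ⇒ 0;  out=∅∪out(0)=∅
  fail(2) 'ac': from fail(1)=0 chase 'c': 0 ⇒ 6;  out=∅∪out(6)=∅
  fail(7) 'cc': from fail(6)=0 chase 'c': 0 ⇒ 6;  out=∅∪out(6)=∅
  fail(11) 'bb': from fail(10)=0 chase 'b': 0 ⇒ 10;  out=∅∪out(10)=∅
  fail(14) 'cb': from fail(6)=0 chase 'b': 0 ⇒ 10;  out=∅∪out(10)=∅
  fail(3) 'aca': from fail(2)=6 chase 'a': 6→0 ⇒ 1;  out={0}∪out(1)={0}
  fail(4) 'acb': from fail(2)=6 chase 'b': 6 ⇒ 14;  out=∅∪out(14)=∅
  fail(8) 'ccc': from fail(7)=6 chase 'c': 6 ⇒ 7;  out=∅∪out(7)=∅
  fail(12) 'bba': from fail(11)=10 chase 'a': 10→0 ⇒ 1;  out=∅∪out(1)=∅
  fail(15) 'cba': from fail(14)=10 chase 'a': 10→0 ⇒ 1;  out={4}∪out(1)={4}
  fail(5) 'acba': from fail(4)=14 chase 'a': 14 ⇒ 15;  out={1}∪out(15)={1,4}
  fail(9) 'ccca': from fail(8)=7 chase 'a': 7→6→0 ⇒ 1;  out={2}∪out(1)={2}
  fail(13) 'bbaa': from fail(12)=1 chase 'a': 1→0 ⇒ 1;  out={3}∪out(1)={3}

Text stream:
pos 0 'a': at 1
pos 1 'c': at 2
pos 2 'a': at 3  emit P0@[0:2]
pos 3 'c': at 2 ·f
pos 4 'c': at 7 ·f
pos 5 'c': at 8
pos 6 'a': at 9  emit P2@[3:6]
pos 7 'b': at 10 ·f
pos 8 'c': at 6 ·f
pos 9 'b': at 14
pos 10 'a': at 15  emit P4@[8:10]
pos 11 'c': at 2 ·f
pos 12 'a': at 3  emit P0@[10:12]
pos 13 'c': at 2 ·f
pos 14 'b': at 4
pos 15 'a': at 5  emit P1@[12:15],P4@[13:15]
pos 16 'a': at 1 ·f
pos 17 'c': at 2
pos 18 'a': at 3  emit P0@[16:18]
pos 19 'b': at 10 ·f
pos 20 'b': at 11
pos 21 'b': at 11 ·f
pos 22 'c': at 6 ·f
pos 23 'b': at 14
pos 24 'c': at 6 ·f
pos 25 'c': at 7
pos 26 'c': at 8
pos 27 'a': at 9  emit P2@[24:27]
pos 28 'a': at 1 ·f
pos 29 'c': at 2
pos 30 'b': at 4
pos 31 'a': at 5  emit P1@[28:31],P4@[29:31]
pos 32 'a': at 1 ·f
pos 33 'a': at 1 ·f
pos 34 'c': at 2
pos 35 'c': at 7 ·f
pos 36 'c': at 8
pos 37 'c': at 8 ·f
pos 38 'a': at 9  emit P2@[35:38]
pos 39 'b': at 10 ·f
pos 40 'c': at 6 ·f
pos 41 'a': at 1 ·f
pos 42 'a': at 1 ·f
pos 43 'c': at 2
pos 44 'b': at 4
pos 45 'b': at 11 ·f
pos 46 'a': at 12
pos 47 'a': at 13  emit P3@[44:47]
pos 48 'c': at 2 ·f
pos 49 'b': at 4
pos 50 'a': at 5  emit P1@[47:50],P4@[48:50]
pos 51 'a': at 1 ·f
pos 52 'c': at 2
pos 53 'a': at 3  emit P0@[51:53]
pos 54 'b': at 10 ·f
pos 55 'b': at 11
pos 56 'a': at 12
pos 57 'a': at 13  emit P3@[54:57]
pos 58 'b': at 10 ·f
pos 59 'a': at 1 ·f

Matches: [[2,0],[6,2],[10,4],[12,0],[15,1],[15,4],[18,0],[27,2],[31,1],[31,4],[38,2],[47,3],[50,1],[50,4],[53,0],[57,3]]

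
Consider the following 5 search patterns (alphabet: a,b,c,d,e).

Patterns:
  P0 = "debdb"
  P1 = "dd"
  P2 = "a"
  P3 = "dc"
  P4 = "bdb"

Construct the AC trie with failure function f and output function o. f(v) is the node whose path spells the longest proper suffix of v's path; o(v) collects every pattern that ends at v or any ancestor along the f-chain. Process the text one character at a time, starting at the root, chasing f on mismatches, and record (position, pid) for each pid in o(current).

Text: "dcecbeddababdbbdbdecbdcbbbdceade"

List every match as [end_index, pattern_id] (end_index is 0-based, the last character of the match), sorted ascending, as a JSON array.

Construct AC machine:
Trie (insert patterns):
  0='ε' goto a→7 b→9 d→1
  1='d' goto c→8 d→6 e→2
  2='de' goto b→3
  3='deb' goto d→4
  4='debd' goto b→5
  5='debdb' goto ·  ←P0
  6='dd' goto ·  ←P1
  7='a' goto ·  ←P2
  8='dc' goto ·  ←P3
  9='b' goto d→10
  10='bd' goto b→11
  11='bdb' goto ·  ←P4

Failure links (BFS by depth):
  fail(1) 'd': from fail(0)=0 chase 'd': 0 ⇒ 0;  out=∅∪out(0)=∅
  fail(7) 'a': from fail(0)=0 chase 'a': 0 ⇒ 0;  out={2}∪out(0)={2}
  fail(9) 'b': from fail(0)=0 chase 'b': 0 ⇒ 0;  out=∅∪out(0)=∅
  fail(2) 'de': from fail(1)=0 chase 'e': 0 ⇒ 0;  out=∅∪out(0)=∅
  fail(6) 'dd': from fail(1)=0 chase 'd': 0 ⇒ 1;  out={1}∪out(1)={1}
  fail(8) 'dc': from fail(1)=0 chase 'c': 0 ⇒ 0;  out={3}∪out(0)={3}
  fail(10) 'bd': from fail(9)=0 chase 'd': 0 ⇒ 1;  out=∅∪out(1)=∅
  fail(3) 'deb': from fail(2)=0 chase 'b': 0 ⇒ 9;  out=∅∪out(9)=∅
  fail(11) 'bdb': from fail(10)=1 chase 'b': 1→0 ⇒ 9;  out={4}∪out(9)={4}
  fail(4) 'debd': from fail(3)=9 chase 'd': 9 ⇒ 10;  out=∅∪out(10)=∅
  fail(5) 'debdb': from fail(4)=10 chase 'b': 10 ⇒ 11;  out={0}∪out(11)={0,4}

Run:
i=0 'd': node 0→1
i=1 'c': node 1→8  emit P3@[0:1]
i=2 'e': node 8→0 ·f
i=3 'c': node 0→0
i=4 'b': node 0→9
i=5 'e': node 9→0 ·f
i=6 'd': node 0→1
i=7 'd': node 1→6  emit P1@[6:7]
i=8 'a': node 6→7 ·f  emit P2@[8:8]
i=9 'b': node 7→9 ·f
i=10 'a': node 9→7 ·f  emit P2@[10:10]
i=11 'b': node 7→9 ·f
i=12 'd': node 9→10
i=13 'b': node 10→11  emit P4@[11:13]
i=14 'b': node 11→9 ·f
i=15 'd': node 9→10
i=16 'b': node 10→11  emit P4@[14:16]
i=17 'd': node 11→10 ·f
i=18 'e': node 10→2 ·f
i=19 'c': node 2→0 ·f
i=20 'b': node 0→9
i=21 'd': node 9→10
i=22 'c': node 10→8 ·f  emit P3@[21:22]
i=23 'b': node 8→9 ·f
i=24 'b': node 9→9 ·f
i=25 'b': node 9→9 ·f
i=26 'd': node 9→10
i=27 'c': node 10→8 ·f  emit P3@[26:27]
i=28 'e': node 8→0 ·f
i=29 'a': node 0→7  emit P2@[29:29]
i=30 'd': node 7→1 ·f
i=31 'e': node 1→2

All matches (sorted): [[1,3],[7,1],[8,2],[10,2],[13,4],[16,4],[22,3],[27,3],[29,2]]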